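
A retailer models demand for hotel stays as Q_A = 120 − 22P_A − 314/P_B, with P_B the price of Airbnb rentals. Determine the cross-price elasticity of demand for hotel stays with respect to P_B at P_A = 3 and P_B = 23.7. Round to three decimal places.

At P_A = 3 and P_B = 23.7: Q_A = 40.751.
∂Q_A/∂P_B = 314/P_B² = 0.5590.
ε = (∂Q_A/∂P_B)(P_B/Q_A) = 0.5590 × (23.7/40.751) ≈ 0.325.

0.325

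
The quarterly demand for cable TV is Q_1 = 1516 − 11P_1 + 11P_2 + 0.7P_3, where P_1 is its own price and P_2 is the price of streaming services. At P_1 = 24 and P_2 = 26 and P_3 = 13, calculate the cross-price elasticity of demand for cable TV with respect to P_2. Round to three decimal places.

0.185

At P_1 = 24 and P_2 = 26 and P_3 = 13: Q_1 = 1547.1.
∂Q_1/∂P_2 = 11.
ε = (∂Q_1/∂P_2)(P_2/Q_1) = 11 × (26/1547.1) ≈ 0.185.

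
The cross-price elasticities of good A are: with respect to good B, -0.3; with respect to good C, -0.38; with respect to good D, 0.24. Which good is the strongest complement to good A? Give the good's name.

Complements have ε < 0. The most negative value is -0.38 (good C).

good C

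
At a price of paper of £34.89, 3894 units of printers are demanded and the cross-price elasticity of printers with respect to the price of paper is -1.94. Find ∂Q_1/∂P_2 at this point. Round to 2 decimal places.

-216.52

ε = (∂Q_1/∂P_2)·(P_2/Q_1) ⇒ ∂Q_1/∂P_2 = ε·Q_1/P_2 = -1.94 × 3894/34.89 ≈ -216.52.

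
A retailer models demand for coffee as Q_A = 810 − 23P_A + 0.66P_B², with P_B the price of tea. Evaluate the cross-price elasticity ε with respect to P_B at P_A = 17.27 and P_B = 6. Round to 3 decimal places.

0.109

At P_A = 17.27 and P_B = 6: Q_A = 436.55.
∂Q_A/∂P_B = 1.32P_B = 1.32(6) = 7.9200.
ε = (∂Q_A/∂P_B)(P_B/Q_A) = 7.9200 × (6/436.55) ≈ 0.109.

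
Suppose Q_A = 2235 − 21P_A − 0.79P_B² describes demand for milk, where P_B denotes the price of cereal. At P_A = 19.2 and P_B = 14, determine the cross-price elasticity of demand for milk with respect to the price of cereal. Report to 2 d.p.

-0.18

At P_A = 19.2 and P_B = 14: Q_A = 1676.96.
∂Q_A/∂P_B = -1.58P_B = -1.58(14) = -22.1200.
ε = (∂Q_A/∂P_B)(P_B/Q_A) = -22.1200 × (14/1676.96) ≈ -0.18.
ε < 0: complements.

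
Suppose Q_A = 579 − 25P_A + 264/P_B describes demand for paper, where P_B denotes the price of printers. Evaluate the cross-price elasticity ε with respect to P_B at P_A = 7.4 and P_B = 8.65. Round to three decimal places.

At P_A = 7.4 and P_B = 8.65: Q_A = 424.520.
∂Q_A/∂P_B = −264/P_B² = -3.5284.
ε = (∂Q_A/∂P_B)(P_B/Q_A) = -3.5284 × (8.65/424.520) ≈ -0.072.

-0.072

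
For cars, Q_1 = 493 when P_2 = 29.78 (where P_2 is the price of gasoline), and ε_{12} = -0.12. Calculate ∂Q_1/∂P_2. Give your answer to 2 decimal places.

ε = (∂Q_1/∂P_2)·(P_2/Q_1) ⇒ ∂Q_1/∂P_2 = ε·Q_1/P_2 = -0.12 × 493/29.78 ≈ -1.99.

-1.99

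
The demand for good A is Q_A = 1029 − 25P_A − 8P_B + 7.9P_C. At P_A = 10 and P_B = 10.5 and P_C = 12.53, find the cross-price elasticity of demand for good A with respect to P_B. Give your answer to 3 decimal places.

At P_A = 10 and P_B = 10.5 and P_C = 12.53: Q_A = 793.987.
∂Q_A/∂P_B = -8.
ε = (∂Q_A/∂P_B)(P_B/Q_A) = -8 × (10.5/793.987) ≈ -0.106.
Since ε < 0, good A and good B are complements.

-0.106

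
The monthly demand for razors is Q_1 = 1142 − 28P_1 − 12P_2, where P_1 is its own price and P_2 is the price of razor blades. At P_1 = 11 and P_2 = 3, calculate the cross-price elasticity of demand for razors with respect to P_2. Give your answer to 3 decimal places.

At P_1 = 11 and P_2 = 3: Q_1 = 798.
∂Q_1/∂P_2 = -12.
ε = (∂Q_1/∂P_2)(P_2/Q_1) = -12 × (3/798) ≈ -0.045.

-0.045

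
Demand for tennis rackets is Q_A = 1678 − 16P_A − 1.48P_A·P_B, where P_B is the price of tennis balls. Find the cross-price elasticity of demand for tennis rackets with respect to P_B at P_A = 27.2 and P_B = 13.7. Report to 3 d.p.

-0.798

At P_A = 27.2 and P_B = 13.7: Q_A = 691.293.
∂Q_A/∂P_B = -1.48P_A = -1.48(27.2) = -40.2560.
ε = (∂Q_A/∂P_B)(P_B/Q_A) = -40.2560 × (13.7/691.293) ≈ -0.798.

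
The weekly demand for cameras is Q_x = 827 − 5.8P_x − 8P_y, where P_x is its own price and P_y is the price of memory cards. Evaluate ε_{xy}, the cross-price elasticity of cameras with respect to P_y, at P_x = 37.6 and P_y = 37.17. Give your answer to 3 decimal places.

At P_x = 37.6 and P_y = 37.17: Q_x = 311.56.
∂Q_x/∂P_y = -8.
ε = (∂Q_x/∂P_y)(P_y/Q_x) = -8 × (37.17/311.56) ≈ -0.954.
Since ε < 0, cameras and memory cards are complements.

-0.954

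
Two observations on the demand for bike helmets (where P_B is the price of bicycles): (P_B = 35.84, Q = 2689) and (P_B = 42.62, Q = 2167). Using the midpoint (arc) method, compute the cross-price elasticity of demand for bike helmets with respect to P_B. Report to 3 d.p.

ΔQ_A = 2167 − 2689 = -522; ΔP_B = 42.62 − 35.84 = 6.78.
Midpoints: Q̄_A = 2428.0, P̄_B = 39.23.
ε = (ΔQ_A/Q̄_A)/(ΔP_B/P̄_B) = (-522/2428.0)/(6.78/39.23) ≈ -1.244.

-1.244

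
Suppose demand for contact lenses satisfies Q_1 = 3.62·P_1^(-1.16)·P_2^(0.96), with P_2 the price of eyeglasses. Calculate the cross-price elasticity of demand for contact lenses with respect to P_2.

0.96

In a log-linear (constant-elasticity) demand function, the coefficient on the exponent of P_2 is the cross-price elasticity.
ε = 0.96. Positive, so contact lenses and eyeglasses are substitutes.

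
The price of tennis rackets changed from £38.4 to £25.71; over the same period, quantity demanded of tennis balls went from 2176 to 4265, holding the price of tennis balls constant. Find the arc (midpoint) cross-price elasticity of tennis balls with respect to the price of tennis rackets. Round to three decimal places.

ΔQ_A = 4265 − 2176 = 2089; ΔP_B = 25.71 − 38.4 = -12.69.
Midpoints: Q̄_A = 3220.5, P̄_B = 32.05.
ε = (ΔQ_A/Q̄_A)/(ΔP_B/P̄_B) = (2089/3220.5)/(-12.69/32.05) ≈ -1.639.
ε < 0: tennis balls and tennis rackets are complements.

-1.639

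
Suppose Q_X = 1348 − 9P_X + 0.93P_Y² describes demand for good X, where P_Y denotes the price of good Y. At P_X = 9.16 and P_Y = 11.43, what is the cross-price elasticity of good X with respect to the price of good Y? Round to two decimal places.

At P_X = 9.16 and P_Y = 11.43: Q_X = 1387.060.
∂Q_X/∂P_Y = 1.86P_Y = 1.86(11.43) = 21.2598.
ε = (∂Q_X/∂P_Y)(P_Y/Q_X) = 21.2598 × (11.43/1387.060) ≈ 0.18.

0.18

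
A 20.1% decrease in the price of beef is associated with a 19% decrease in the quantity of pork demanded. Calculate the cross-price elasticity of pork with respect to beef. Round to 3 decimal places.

0.945

ε = (%ΔQ of pork) / (%ΔP of beef) = (-19%) / (-20.1%) ≈ 0.945.
Positive cross-price elasticity: substitutes.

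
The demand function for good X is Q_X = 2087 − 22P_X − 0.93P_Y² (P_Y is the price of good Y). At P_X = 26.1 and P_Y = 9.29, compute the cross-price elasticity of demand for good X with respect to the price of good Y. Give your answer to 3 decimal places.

-0.112

At P_X = 26.1 and P_Y = 9.29: Q_X = 1432.537.
∂Q_X/∂P_Y = -1.86P_Y = -1.86(9.29) = -17.2794.
ε = (∂Q_X/∂P_Y)(P_Y/Q_X) = -17.2794 × (9.29/1432.537) ≈ -0.112.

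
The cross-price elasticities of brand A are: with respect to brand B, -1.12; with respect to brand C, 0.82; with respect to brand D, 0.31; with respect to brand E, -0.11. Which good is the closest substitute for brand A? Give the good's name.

brand C

Substitutes have ε > 0. Among the positive values, 0.82 (brand C) is largest.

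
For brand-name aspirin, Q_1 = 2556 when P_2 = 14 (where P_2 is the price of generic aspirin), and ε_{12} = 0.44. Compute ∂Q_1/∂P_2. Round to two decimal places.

ε = (∂Q_1/∂P_2)·(P_2/Q_1) ⇒ ∂Q_1/∂P_2 = ε·Q_1/P_2 = 0.44 × 2556/14 ≈ 80.33.

80.33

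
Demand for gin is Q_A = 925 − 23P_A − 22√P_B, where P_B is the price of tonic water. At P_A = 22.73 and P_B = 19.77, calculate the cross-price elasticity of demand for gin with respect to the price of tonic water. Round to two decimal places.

-0.16

At P_A = 22.73 and P_B = 19.77: Q_A = 304.390.
∂Q_A/∂P_B = -22/(2√P_B) = -22/(2√19.77) = -2.4739.
ε = (∂Q_A/∂P_B)(P_B/Q_A) = -2.4739 × (19.77/304.390) ≈ -0.16.
ε < 0: complements.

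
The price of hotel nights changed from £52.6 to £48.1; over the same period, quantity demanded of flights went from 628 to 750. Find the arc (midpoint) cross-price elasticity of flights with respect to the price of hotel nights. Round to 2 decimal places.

ΔQ_A = 750 − 628 = 122; ΔP_B = 48.1 − 52.6 = -4.5.
Midpoints: Q̄_A = 689.0, P̄_B = 50.35.
ε = (ΔQ_A/Q̄_A)/(ΔP_B/P̄_B) = (122/689.0)/(-4.5/50.35) ≈ -1.98.
ε < 0: flights and hotel nights are complements.

-1.98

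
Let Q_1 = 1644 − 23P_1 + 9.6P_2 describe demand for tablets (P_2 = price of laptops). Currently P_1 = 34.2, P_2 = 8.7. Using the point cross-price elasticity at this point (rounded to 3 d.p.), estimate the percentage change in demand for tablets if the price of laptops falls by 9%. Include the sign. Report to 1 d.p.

At P_1 = 34.2, P_2 = 8.7: Q_1 = 940.92.
∂Q_1/∂P_2 = 9.6.
ε = (∂Q_1/∂P_2)(P_2/Q_1) = 9.6000 × 8.7/940.92 ≈ 0.089.
%ΔQ_1 ≈ ε × %ΔP_2 = 0.089 × (-9%) = -0.8%.

-0.8%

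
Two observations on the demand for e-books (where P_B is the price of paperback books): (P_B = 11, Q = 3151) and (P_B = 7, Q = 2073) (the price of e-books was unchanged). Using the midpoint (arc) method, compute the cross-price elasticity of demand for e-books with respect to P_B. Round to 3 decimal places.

ΔQ_A = 2073 − 3151 = -1078; ΔP_B = 7 − 11 = -4.
Midpoints: Q̄_A = 2612.0, P̄_B = 9.00.
ε = (ΔQ_A/Q̄_A)/(ΔP_B/P̄_B) = (-1078/2612.0)/(-4/9.00) ≈ 0.929.

0.929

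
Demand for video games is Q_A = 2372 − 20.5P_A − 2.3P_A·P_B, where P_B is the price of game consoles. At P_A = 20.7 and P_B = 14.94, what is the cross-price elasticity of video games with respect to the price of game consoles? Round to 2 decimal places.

-0.58

At P_A = 20.7 and P_B = 14.94: Q_A = 1236.357.
∂Q_A/∂P_B = -2.3P_A = -2.3(20.7) = -47.6100.
ε = (∂Q_A/∂P_B)(P_B/Q_A) = -47.6100 × (14.94/1236.357) ≈ -0.58.
ε < 0: complements.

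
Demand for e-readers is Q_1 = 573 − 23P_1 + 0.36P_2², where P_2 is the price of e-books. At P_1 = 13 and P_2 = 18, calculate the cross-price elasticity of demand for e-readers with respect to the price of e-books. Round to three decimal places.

0.597

At P_1 = 13 and P_2 = 18: Q_1 = 390.64.
∂Q_1/∂P_2 = 0.72P_2 = 0.72(18) = 12.9600.
ε = (∂Q_1/∂P_2)(P_2/Q_1) = 12.9600 × (18/390.64) ≈ 0.597.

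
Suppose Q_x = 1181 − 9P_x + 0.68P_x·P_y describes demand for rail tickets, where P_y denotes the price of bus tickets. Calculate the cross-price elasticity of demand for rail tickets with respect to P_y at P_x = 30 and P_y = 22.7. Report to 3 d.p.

At P_x = 30 and P_y = 22.7: Q_x = 1374.08.
∂Q_x/∂P_y = 0.68P_x = 0.68(30) = 20.4000.
ε = (∂Q_x/∂P_y)(P_y/Q_x) = 20.4000 × (22.7/1374.08) ≈ 0.337.

0.337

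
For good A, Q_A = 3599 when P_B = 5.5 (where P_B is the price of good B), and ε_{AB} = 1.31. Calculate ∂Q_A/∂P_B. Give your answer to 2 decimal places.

857.22

ε = (∂Q_A/∂P_B)·(P_B/Q_A) ⇒ ∂Q_A/∂P_B = ε·Q_A/P_B = 1.31 × 3599/5.5 ≈ 857.22.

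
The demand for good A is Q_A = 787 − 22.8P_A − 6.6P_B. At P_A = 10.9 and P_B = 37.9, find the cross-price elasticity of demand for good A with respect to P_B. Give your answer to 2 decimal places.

-0.87

At P_A = 10.9 and P_B = 37.9: Q_A = 288.34.
∂Q_A/∂P_B = -6.6.
ε = (∂Q_A/∂P_B)(P_B/Q_A) = -6.6 × (37.9/288.34) ≈ -0.87.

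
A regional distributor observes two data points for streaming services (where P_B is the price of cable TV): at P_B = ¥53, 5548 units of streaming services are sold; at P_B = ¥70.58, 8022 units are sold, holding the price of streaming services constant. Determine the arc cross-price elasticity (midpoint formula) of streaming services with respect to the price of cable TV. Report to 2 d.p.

ΔQ_A = 8022 − 5548 = 2474; ΔP_B = 70.58 − 53 = 17.58.
Midpoints: Q̄_A = 6785.0, P̄_B = 61.79.
ε = (ΔQ_A/Q̄_A)/(ΔP_B/P̄_B) = (2474/6785.0)/(17.58/61.79) ≈ 1.28.

1.28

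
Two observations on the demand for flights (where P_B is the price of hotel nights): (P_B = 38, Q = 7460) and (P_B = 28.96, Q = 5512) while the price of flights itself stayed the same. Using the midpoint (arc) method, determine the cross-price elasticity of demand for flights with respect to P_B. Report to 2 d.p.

1.11

ΔQ_A = 5512 − 7460 = -1948; ΔP_B = 28.96 − 38 = -9.04.
Midpoints: Q̄_A = 6486.0, P̄_B = 33.48.
ε = (ΔQ_A/Q̄_A)/(ΔP_B/P̄_B) = (-1948/6486.0)/(-9.04/33.48) ≈ 1.11.
ε > 0: flights and hotel nights are substitutes.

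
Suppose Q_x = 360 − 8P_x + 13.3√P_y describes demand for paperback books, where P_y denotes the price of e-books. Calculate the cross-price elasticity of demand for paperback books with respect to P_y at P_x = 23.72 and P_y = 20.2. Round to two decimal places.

0.13

At P_x = 23.72 and P_y = 20.2: Q_x = 230.016.
∂Q_x/∂P_y = 13.3/(2√P_y) = 13.3/(2√20.2) = 1.4796.
ε = (∂Q_x/∂P_y)(P_y/Q_x) = 1.4796 × (20.2/230.016) ≈ 0.13.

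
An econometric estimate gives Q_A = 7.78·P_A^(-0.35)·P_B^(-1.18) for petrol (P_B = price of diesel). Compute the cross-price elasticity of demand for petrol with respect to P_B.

-1.18

In a log-linear (constant-elasticity) demand function, the coefficient on the exponent of P_B is the cross-price elasticity.
ε = -1.18. Negative, so petrol and diesel are complements.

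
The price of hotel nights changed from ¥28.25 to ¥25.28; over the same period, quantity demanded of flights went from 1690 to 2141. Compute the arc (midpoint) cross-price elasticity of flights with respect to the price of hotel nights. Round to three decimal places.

-2.122

ΔQ_A = 2141 − 1690 = 451; ΔP_B = 25.28 − 28.25 = -2.97.
Midpoints: Q̄_A = 1915.5, P̄_B = 26.77.
ε = (ΔQ_A/Q̄_A)/(ΔP_B/P̄_B) = (451/1915.5)/(-2.97/26.77) ≈ -2.122.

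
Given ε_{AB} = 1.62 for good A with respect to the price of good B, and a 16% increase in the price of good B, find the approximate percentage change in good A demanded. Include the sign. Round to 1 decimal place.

%ΔQ ≈ ε × %ΔP of good B = 1.62 × (16%) = 25.9%.

25.9%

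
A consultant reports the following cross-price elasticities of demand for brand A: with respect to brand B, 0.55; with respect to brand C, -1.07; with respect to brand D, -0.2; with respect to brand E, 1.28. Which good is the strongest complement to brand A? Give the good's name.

brand C

Complements have ε < 0. The most negative value is -1.07 (brand C).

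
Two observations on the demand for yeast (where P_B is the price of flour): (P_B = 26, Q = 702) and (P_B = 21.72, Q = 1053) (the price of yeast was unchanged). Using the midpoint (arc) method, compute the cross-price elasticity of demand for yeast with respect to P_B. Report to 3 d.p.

-2.230

ΔQ_A = 1053 − 702 = 351; ΔP_B = 21.72 − 26 = -4.28.
Midpoints: Q̄_A = 877.5, P̄_B = 23.86.
ε = (ΔQ_A/Q̄_A)/(ΔP_B/P̄_B) = (351/877.5)/(-4.28/23.86) ≈ -2.230.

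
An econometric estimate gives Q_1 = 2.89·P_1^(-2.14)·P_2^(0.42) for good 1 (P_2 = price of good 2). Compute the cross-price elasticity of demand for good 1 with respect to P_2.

0.42

In a log-linear (constant-elasticity) demand function, the coefficient on the exponent of P_2 is the cross-price elasticity.
ε = 0.42. Positive, so good 1 and good 2 are substitutes.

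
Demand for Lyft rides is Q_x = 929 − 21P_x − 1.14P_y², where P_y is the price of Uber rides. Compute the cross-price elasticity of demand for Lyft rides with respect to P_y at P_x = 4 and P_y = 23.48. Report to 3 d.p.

-5.806

At P_x = 4 and P_y = 23.48: Q_x = 216.506.
∂Q_x/∂P_y = -2.28P_y = -2.28(23.48) = -53.5344.
ε = (∂Q_x/∂P_y)(P_y/Q_x) = -53.5344 × (23.48/216.506) ≈ -5.806.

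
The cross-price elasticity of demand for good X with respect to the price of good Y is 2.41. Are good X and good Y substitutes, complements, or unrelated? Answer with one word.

ε = 2.41 > 0, so a higher price of good Y raises demand for good X: substitutes.

substitutes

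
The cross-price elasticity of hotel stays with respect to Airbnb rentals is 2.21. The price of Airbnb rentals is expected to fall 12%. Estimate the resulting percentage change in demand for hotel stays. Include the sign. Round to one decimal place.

-26.5%

%ΔQ ≈ ε × %ΔP of Airbnb rentals = 2.21 × (-12%) = -26.5%.
Demand for hotel stays falls by about 26.5%.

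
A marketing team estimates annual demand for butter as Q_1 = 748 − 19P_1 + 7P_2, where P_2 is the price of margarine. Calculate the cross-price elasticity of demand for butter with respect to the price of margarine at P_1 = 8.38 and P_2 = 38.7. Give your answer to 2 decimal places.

At P_1 = 8.38 and P_2 = 38.7: Q_1 = 859.68.
∂Q_1/∂P_2 = 7.
ε = (∂Q_1/∂P_2)(P_2/Q_1) = 7 × (38.7/859.68) ≈ 0.32.

0.32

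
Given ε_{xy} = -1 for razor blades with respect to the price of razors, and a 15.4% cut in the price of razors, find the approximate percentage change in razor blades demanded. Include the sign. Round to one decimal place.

15.4%

%ΔQ ≈ ε × %ΔP of razors = -1 × (-15.4%) = 15.4%.
Demand for razor blades rises by about 15.4%.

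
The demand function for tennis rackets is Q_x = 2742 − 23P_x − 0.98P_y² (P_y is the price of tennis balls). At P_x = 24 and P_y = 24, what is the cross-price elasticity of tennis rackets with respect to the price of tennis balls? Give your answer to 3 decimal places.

-0.695

At P_x = 24 and P_y = 24: Q_x = 1625.52.
∂Q_x/∂P_y = -1.96P_y = -1.96(24) = -47.0400.
ε = (∂Q_x/∂P_y)(P_y/Q_x) = -47.0400 × (24/1625.52) ≈ -0.695.
ε < 0: complements.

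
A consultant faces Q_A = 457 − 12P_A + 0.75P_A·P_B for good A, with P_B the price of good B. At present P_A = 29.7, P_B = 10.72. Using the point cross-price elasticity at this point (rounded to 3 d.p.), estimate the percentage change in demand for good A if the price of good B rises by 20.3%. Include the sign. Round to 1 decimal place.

At P_A = 29.7, P_B = 10.72: Q_A = 339.388.
∂Q_A/∂P_B = 0.75P_A = 22.2750.
ε = (∂Q_A/∂P_B)(P_B/Q_A) = 22.2750 × 10.72/339.388 ≈ 0.704.
%ΔQ_A ≈ ε × %ΔP_B = 0.704 × (20.3%) = 14.3%.

14.3%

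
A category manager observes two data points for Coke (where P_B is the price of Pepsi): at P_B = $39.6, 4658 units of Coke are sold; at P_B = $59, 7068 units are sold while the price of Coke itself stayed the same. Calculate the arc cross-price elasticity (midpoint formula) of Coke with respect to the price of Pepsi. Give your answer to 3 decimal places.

ΔQ_A = 7068 − 4658 = 2410; ΔP_B = 59 − 39.6 = 19.4.
Midpoints: Q̄_A = 5863.0, P̄_B = 49.30.
ε = (ΔQ_A/Q̄_A)/(ΔP_B/P̄_B) = (2410/5863.0)/(19.4/49.30) ≈ 1.045.

1.045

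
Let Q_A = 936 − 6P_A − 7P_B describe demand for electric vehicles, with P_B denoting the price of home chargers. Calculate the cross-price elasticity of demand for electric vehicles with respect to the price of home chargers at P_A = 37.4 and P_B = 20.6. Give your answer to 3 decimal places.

-0.254

At P_A = 37.4 and P_B = 20.6: Q_A = 567.4.
∂Q_A/∂P_B = -7.
ε = (∂Q_A/∂P_B)(P_B/Q_A) = -7 × (20.6/567.4) ≈ -0.254.
Since ε < 0, electric vehicles and home chargers are complements.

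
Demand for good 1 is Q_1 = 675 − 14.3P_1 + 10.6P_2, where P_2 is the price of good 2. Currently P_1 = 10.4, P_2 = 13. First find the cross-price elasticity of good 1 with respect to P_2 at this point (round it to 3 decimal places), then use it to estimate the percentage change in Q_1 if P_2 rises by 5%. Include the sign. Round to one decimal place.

At P_1 = 10.4, P_2 = 13: Q_1 = 664.08.
∂Q_1/∂P_2 = 10.6.
ε = (∂Q_1/∂P_2)(P_2/Q_1) = 10.6000 × 13/664.08 ≈ 0.208.
%ΔQ_1 ≈ ε × %ΔP_2 = 0.208 × (5%) = 1.0%.

1.0%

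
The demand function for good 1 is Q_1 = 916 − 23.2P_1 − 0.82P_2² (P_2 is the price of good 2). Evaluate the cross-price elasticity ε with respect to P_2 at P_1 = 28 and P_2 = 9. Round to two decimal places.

At P_1 = 28 and P_2 = 9: Q_1 = 199.98.
∂Q_1/∂P_2 = -1.64P_2 = -1.64(9) = -14.7600.
ε = (∂Q_1/∂P_2)(P_2/Q_1) = -14.7600 × (9/199.98) ≈ -0.66.

-0.66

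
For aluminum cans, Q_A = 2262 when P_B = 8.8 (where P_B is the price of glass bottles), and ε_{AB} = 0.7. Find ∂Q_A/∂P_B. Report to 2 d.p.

ε = (∂Q_A/∂P_B)·(P_B/Q_A) ⇒ ∂Q_A/∂P_B = ε·Q_A/P_B = 0.7 × 2262/8.8 ≈ 179.93.

179.93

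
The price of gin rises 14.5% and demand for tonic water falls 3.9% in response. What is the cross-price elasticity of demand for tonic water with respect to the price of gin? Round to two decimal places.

-0.27

ε = (%ΔQ of tonic water) / (%ΔP of gin) = (-3.9%) / (14.5%) ≈ -0.27.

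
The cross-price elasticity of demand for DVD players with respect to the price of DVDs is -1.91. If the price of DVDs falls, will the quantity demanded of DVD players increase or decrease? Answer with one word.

increase

ε < 0 and the price of DVDs falls, so the quantity of DVD players moves in the opposite direction: it increases.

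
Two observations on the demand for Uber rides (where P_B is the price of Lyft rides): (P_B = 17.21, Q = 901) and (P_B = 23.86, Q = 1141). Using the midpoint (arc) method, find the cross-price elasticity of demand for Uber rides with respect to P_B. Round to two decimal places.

ΔQ_A = 1141 − 901 = 240; ΔP_B = 23.86 − 17.21 = 6.65.
Midpoints: Q̄_A = 1021.0, P̄_B = 20.54.
ε = (ΔQ_A/Q̄_A)/(ΔP_B/P̄_B) = (240/1021.0)/(6.65/20.54) ≈ 0.73.
ε > 0: Uber rides and Lyft rides are substitutes.

0.73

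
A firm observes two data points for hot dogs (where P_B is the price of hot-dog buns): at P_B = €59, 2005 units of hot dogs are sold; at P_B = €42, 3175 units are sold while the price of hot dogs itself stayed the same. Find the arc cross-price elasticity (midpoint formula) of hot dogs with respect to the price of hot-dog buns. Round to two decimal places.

-1.34

ΔQ_A = 3175 − 2005 = 1170; ΔP_B = 42 − 59 = -17.
Midpoints: Q̄_A = 2590.0, P̄_B = 50.50.
ε = (ΔQ_A/Q̄_A)/(ΔP_B/P̄_B) = (1170/2590.0)/(-17/50.50) ≈ -1.34.
ε < 0: hot dogs and hot-dog buns are complements.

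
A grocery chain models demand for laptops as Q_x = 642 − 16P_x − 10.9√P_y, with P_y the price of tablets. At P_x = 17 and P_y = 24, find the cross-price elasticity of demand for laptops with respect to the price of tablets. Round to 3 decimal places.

-0.084

At P_x = 17 and P_y = 24: Q_x = 316.601.
∂Q_x/∂P_y = -10.9/(2√P_y) = -10.9/(2√24) = -1.1125.
ε = (∂Q_x/∂P_y)(P_y/Q_x) = -1.1125 × (24/316.601) ≈ -0.084.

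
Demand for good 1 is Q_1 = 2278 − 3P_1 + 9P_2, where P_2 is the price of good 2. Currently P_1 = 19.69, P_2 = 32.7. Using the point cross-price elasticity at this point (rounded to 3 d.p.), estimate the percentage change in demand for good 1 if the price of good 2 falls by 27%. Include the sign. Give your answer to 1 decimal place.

At P_1 = 19.69, P_2 = 32.7: Q_1 = 2513.23.
∂Q_1/∂P_2 = 9.
ε = (∂Q_1/∂P_2)(P_2/Q_1) = 9.0000 × 32.7/2513.23 ≈ 0.117.
%ΔQ_1 ≈ ε × %ΔP_2 = 0.117 × (-27%) = -3.2%.

-3.2%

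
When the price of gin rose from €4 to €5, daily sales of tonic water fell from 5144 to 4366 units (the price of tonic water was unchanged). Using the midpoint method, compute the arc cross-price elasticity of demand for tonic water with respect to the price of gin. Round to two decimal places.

-0.74

ΔQ_A = 4366 − 5144 = -778; ΔP_B = 5 − 4 = 1.
Midpoints: Q̄_A = 4755.0, P̄_B = 4.50.
ε = (ΔQ_A/Q̄_A)/(ΔP_B/P̄_B) = (-778/4755.0)/(1/4.50) ≈ -0.74.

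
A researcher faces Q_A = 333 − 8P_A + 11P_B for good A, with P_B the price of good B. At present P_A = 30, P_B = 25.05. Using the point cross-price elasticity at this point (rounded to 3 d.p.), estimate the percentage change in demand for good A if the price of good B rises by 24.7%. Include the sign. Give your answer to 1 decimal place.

18.5%

At P_A = 30, P_B = 25.05: Q_A = 368.55.
∂Q_A/∂P_B = 11.
ε = (∂Q_A/∂P_B)(P_B/Q_A) = 11.0000 × 25.05/368.55 ≈ 0.748.
%ΔQ_A ≈ ε × %ΔP_B = 0.748 × (24.7%) = 18.5%.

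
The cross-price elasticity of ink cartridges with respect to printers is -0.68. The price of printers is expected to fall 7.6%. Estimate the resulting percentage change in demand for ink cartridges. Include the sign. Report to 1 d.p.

%ΔQ ≈ ε × %ΔP of printers = -0.68 × (-7.6%) = 5.2%.

5.2%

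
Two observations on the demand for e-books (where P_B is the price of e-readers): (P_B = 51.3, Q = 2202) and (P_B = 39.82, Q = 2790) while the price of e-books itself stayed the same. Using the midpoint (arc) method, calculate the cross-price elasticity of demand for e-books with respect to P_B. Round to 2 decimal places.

-0.93

ΔQ_A = 2790 − 2202 = 588; ΔP_B = 39.82 − 51.3 = -11.48.
Midpoints: Q̄_A = 2496.0, P̄_B = 45.56.
ε = (ΔQ_A/Q̄_A)/(ΔP_B/P̄_B) = (588/2496.0)/(-11.48/45.56) ≈ -0.93.
ε < 0: e-books and e-readers are complements.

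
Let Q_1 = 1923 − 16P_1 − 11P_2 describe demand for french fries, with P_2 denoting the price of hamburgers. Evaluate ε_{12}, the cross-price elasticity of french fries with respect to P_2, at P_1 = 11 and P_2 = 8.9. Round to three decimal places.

-0.059

At P_1 = 11 and P_2 = 8.9: Q_1 = 1649.1.
∂Q_1/∂P_2 = -11.
ε = (∂Q_1/∂P_2)(P_2/Q_1) = -11 × (8.9/1649.1) ≈ -0.059.
Since ε < 0, french fries and hamburgers are complements.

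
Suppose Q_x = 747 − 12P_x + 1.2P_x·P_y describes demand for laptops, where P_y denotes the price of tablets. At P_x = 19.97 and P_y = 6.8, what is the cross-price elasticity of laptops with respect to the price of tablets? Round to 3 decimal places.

0.243

At P_x = 19.97 and P_y = 6.8: Q_x = 670.315.
∂Q_x/∂P_y = 1.2P_x = 1.2(19.97) = 23.9640.
ε = (∂Q_x/∂P_y)(P_y/Q_x) = 23.9640 × (6.8/670.315) ≈ 0.243.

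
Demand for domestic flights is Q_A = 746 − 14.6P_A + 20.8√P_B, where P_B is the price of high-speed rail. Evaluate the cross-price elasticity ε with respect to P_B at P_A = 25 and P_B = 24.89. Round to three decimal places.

0.107

At P_A = 25 and P_B = 24.89: Q_A = 484.771.
∂Q_A/∂P_B = 20.8/(2√P_B) = 20.8/(2√24.89) = 2.0846.
ε = (∂Q_A/∂P_B)(P_B/Q_A) = 2.0846 × (24.89/484.771) ≈ 0.107.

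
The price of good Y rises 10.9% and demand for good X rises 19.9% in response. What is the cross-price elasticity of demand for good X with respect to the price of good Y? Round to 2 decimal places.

1.83

ε = (%ΔQ of good X) / (%ΔP of good Y) = (19.9%) / (10.9%) ≈ 1.83.
Positive cross-price elasticity: substitutes.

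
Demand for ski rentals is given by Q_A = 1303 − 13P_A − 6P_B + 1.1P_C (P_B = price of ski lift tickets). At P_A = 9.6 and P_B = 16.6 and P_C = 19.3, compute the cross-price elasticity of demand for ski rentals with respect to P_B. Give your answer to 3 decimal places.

At P_A = 9.6 and P_B = 16.6 and P_C = 19.3: Q_A = 1099.83.
∂Q_A/∂P_B = -6.
ε = (∂Q_A/∂P_B)(P_B/Q_A) = -6 × (16.6/1099.83) ≈ -0.091.
Since ε < 0, ski rentals and ski lift tickets are complements.

-0.091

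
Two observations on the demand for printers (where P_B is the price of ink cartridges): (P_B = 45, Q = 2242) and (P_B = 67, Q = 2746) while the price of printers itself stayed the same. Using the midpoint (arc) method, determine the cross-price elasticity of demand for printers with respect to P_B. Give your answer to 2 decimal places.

ΔQ_A = 2746 − 2242 = 504; ΔP_B = 67 − 45 = 22.
Midpoints: Q̄_A = 2494.0, P̄_B = 56.00.
ε = (ΔQ_A/Q̄_A)/(ΔP_B/P̄_B) = (504/2494.0)/(22/56.00) ≈ 0.51.

0.51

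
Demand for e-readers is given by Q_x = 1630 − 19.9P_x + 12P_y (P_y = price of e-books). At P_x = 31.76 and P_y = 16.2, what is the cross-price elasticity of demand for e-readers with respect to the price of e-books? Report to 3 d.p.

At P_x = 31.76 and P_y = 16.2: Q_x = 1192.376.
∂Q_x/∂P_y = 12.
ε = (∂Q_x/∂P_y)(P_y/Q_x) = 12 × (16.2/1192.376) ≈ 0.163.

0.163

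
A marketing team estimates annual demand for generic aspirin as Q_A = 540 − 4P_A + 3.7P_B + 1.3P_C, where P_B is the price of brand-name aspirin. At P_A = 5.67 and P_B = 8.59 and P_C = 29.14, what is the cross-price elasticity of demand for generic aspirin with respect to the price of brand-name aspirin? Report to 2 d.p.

At P_A = 5.67 and P_B = 8.59 and P_C = 29.14: Q_A = 586.985.
∂Q_A/∂P_B = 3.7.
ε = (∂Q_A/∂P_B)(P_B/Q_A) = 3.7 × (8.59/586.985) ≈ 0.05.

0.05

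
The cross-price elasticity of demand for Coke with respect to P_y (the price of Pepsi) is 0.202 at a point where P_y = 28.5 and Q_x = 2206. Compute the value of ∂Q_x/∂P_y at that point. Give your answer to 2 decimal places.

15.64

ε = (∂Q_x/∂P_y)·(P_y/Q_x) ⇒ ∂Q_x/∂P_y = ε·Q_x/P_y = 0.202 × 2206/28.5 ≈ 15.64.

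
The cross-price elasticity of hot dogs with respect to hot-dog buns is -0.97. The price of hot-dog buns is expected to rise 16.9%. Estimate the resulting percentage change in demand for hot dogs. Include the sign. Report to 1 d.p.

%ΔQ ≈ ε × %ΔP of hot-dog buns = -0.97 × (16.9%) = -16.4%.
Demand for hot dogs falls by about 16.4%.

-16.4%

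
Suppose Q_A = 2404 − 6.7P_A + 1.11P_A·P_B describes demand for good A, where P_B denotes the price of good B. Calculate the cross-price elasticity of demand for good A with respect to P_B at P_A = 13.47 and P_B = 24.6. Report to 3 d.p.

0.137

At P_A = 13.47 and P_B = 24.6: Q_A = 2681.563.
∂Q_A/∂P_B = 1.11P_A = 1.11(13.47) = 14.9517.
ε = (∂Q_A/∂P_B)(P_B/Q_A) = 14.9517 × (24.6/2681.563) ≈ 0.137.
ε > 0: substitutes.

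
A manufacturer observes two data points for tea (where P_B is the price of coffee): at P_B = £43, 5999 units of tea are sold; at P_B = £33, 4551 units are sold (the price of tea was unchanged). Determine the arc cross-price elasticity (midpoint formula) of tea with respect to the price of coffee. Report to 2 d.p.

ΔQ_A = 4551 − 5999 = -1448; ΔP_B = 33 − 43 = -10.
Midpoints: Q̄_A = 5275.0, P̄_B = 38.00.
ε = (ΔQ_A/Q̄_A)/(ΔP_B/P̄_B) = (-1448/5275.0)/(-10/38.00) ≈ 1.04.

1.04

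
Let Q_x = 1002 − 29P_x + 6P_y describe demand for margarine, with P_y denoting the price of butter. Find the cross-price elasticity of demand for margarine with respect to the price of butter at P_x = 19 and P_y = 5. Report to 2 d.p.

At P_x = 19 and P_y = 5: Q_x = 481.
∂Q_x/∂P_y = 6.
ε = (∂Q_x/∂P_y)(P_y/Q_x) = 6 × (5/481) ≈ 0.06.

0.06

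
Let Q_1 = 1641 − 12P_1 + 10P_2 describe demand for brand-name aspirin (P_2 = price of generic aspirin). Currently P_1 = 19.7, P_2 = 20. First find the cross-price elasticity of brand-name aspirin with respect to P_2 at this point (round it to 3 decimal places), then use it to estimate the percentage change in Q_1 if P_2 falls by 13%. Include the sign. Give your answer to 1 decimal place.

At P_1 = 19.7, P_2 = 20: Q_1 = 1604.6.
∂Q_1/∂P_2 = 10.
ε = (∂Q_1/∂P_2)(P_2/Q_1) = 10.0000 × 20/1604.6 ≈ 0.125.
%ΔQ_1 ≈ ε × %ΔP_2 = 0.125 × (-13%) = -1.6%.

-1.6%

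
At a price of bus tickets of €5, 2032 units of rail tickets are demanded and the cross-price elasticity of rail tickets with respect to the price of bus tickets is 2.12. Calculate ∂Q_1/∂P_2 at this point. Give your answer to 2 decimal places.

861.57

ε = (∂Q_1/∂P_2)·(P_2/Q_1) ⇒ ∂Q_1/∂P_2 = ε·Q_1/P_2 = 2.12 × 2032/5 ≈ 861.57.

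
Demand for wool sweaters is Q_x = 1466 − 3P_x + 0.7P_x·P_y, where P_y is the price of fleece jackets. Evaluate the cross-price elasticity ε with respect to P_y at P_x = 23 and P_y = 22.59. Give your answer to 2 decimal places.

At P_x = 23 and P_y = 22.59: Q_x = 1760.699.
∂Q_x/∂P_y = 0.7P_x = 0.7(23) = 16.1000.
ε = (∂Q_x/∂P_y)(P_y/Q_x) = 16.1000 × (22.59/1760.699) ≈ 0.21.
ε > 0: substitutes.

0.21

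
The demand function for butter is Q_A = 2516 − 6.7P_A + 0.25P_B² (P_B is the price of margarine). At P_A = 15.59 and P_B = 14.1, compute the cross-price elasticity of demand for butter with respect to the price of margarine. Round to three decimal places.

0.040

At P_A = 15.59 and P_B = 14.1: Q_A = 2461.249.
∂Q_A/∂P_B = 0.5P_B = 0.5(14.1) = 7.0500.
ε = (∂Q_A/∂P_B)(P_B/Q_A) = 7.0500 × (14.1/2461.249) ≈ 0.040.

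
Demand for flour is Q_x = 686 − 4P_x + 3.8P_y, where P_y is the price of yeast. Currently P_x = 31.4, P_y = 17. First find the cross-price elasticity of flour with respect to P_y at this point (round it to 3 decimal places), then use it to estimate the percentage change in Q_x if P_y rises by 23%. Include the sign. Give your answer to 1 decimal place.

At P_x = 31.4, P_y = 17: Q_x = 625.
∂Q_x/∂P_y = 3.8.
ε = (∂Q_x/∂P_y)(P_y/Q_x) = 3.8000 × 17/625 ≈ 0.103.
%ΔQ_x ≈ ε × %ΔP_y = 0.103 × (23%) = 2.4%.

2.4%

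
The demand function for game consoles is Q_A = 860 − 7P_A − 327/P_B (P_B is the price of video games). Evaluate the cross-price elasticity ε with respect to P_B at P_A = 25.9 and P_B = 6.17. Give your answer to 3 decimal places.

At P_A = 25.9 and P_B = 6.17: Q_A = 625.702.
∂Q_A/∂P_B = 327/P_B² = 8.5897.
ε = (∂Q_A/∂P_B)(P_B/Q_A) = 8.5897 × (6.17/625.702) ≈ 0.085.
ε > 0: substitutes.

0.085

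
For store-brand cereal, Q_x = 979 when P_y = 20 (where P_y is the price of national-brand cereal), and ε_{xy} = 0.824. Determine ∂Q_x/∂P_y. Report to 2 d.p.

40.33

ε = (∂Q_x/∂P_y)·(P_y/Q_x) ⇒ ∂Q_x/∂P_y = ε·Q_x/P_y = 0.824 × 979/20 ≈ 40.33.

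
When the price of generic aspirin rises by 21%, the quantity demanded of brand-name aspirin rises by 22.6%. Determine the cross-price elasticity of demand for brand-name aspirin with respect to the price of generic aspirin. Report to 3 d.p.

ε = (%ΔQ of brand-name aspirin) / (%ΔP of generic aspirin) = (22.6%) / (21%) ≈ 1.076.
Positive cross-price elasticity: substitutes.

1.076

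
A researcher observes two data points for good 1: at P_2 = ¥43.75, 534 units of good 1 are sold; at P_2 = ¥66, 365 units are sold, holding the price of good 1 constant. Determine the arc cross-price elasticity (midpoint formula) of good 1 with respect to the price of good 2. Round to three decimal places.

ΔQ_1 = 365 − 534 = -169; ΔP_2 = 66 − 43.75 = 22.25.
Midpoints: Q̄_1 = 449.5, P̄_2 = 54.88.
ε = (ΔQ_1/Q̄_1)/(ΔP_2/P̄_2) = (-169/449.5)/(22.25/54.88) ≈ -0.927.

-0.927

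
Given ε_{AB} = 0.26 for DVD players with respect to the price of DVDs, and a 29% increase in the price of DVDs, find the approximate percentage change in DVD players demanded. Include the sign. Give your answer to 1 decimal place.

7.5%

%ΔQ ≈ ε × %ΔP of DVDs = 0.26 × (29%) = 7.5%.
Demand for DVD players rises by about 7.5%.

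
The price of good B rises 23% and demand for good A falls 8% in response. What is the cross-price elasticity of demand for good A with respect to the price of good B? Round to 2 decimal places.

-0.35

ε = (%ΔQ of good A) / (%ΔP of good B) = (-8%) / (23%) ≈ -0.35.
Negative cross-price elasticity: complements.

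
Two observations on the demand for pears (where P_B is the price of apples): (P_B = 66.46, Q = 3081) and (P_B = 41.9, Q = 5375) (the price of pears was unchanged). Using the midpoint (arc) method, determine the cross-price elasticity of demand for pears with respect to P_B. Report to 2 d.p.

-1.20

ΔQ_A = 5375 − 3081 = 2294; ΔP_B = 41.9 − 66.46 = -24.56.
Midpoints: Q̄_A = 4228.0, P̄_B = 54.18.
ε = (ΔQ_A/Q̄_A)/(ΔP_B/P̄_B) = (2294/4228.0)/(-24.56/54.18) ≈ -1.20.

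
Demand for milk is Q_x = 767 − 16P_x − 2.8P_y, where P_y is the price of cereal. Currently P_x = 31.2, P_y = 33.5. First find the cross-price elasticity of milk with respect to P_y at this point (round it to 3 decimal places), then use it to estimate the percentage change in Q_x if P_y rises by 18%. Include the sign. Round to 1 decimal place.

At P_x = 31.2, P_y = 33.5: Q_x = 174.
∂Q_x/∂P_y = -2.8.
ε = (∂Q_x/∂P_y)(P_y/Q_x) = -2.8000 × 33.5/174 ≈ -0.539.
%ΔQ_x ≈ ε × %ΔP_y = -0.539 × (18%) = -9.7%.

-9.7%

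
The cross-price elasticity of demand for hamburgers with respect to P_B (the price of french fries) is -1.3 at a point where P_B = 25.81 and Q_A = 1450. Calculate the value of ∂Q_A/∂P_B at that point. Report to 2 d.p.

ε = (∂Q_A/∂P_B)·(P_B/Q_A) ⇒ ∂Q_A/∂P_B = ε·Q_A/P_B = -1.3 × 1450/25.81 ≈ -73.03.

-73.03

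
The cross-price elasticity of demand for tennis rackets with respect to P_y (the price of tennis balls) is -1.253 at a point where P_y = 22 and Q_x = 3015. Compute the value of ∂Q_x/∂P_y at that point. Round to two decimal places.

-171.72

ε = (∂Q_x/∂P_y)·(P_y/Q_x) ⇒ ∂Q_x/∂P_y = ε·Q_x/P_y = -1.253 × 3015/22 ≈ -171.72.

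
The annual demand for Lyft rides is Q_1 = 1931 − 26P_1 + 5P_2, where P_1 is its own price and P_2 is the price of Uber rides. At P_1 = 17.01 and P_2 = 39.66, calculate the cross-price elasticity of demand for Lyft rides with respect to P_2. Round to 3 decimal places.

At P_1 = 17.01 and P_2 = 39.66: Q_1 = 1687.04.
∂Q_1/∂P_2 = 5.
ε = (∂Q_1/∂P_2)(P_2/Q_1) = 5 × (39.66/1687.04) ≈ 0.118.
Since ε > 0, Lyft rides and Uber rides are substitutes.

0.118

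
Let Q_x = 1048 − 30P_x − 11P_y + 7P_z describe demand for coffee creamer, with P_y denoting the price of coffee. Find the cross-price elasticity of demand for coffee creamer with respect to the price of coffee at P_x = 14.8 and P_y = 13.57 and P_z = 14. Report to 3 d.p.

-0.270

At P_x = 14.8 and P_y = 13.57 and P_z = 14: Q_x = 552.73.
∂Q_x/∂P_y = -11.
ε = (∂Q_x/∂P_y)(P_y/Q_x) = -11 × (13.57/552.73) ≈ -0.270.
Since ε < 0, coffee creamer and coffee are complements.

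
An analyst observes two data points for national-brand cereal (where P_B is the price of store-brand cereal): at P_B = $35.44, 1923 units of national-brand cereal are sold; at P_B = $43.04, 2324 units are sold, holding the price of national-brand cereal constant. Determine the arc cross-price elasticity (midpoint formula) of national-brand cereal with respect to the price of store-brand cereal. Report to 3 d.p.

0.975

ΔQ_A = 2324 − 1923 = 401; ΔP_B = 43.04 − 35.44 = 7.6.
Midpoints: Q̄_A = 2123.5, P̄_B = 39.24.
ε = (ΔQ_A/Q̄_A)/(ΔP_B/P̄_B) = (401/2123.5)/(7.6/39.24) ≈ 0.975.
ε > 0: national-brand cereal and store-brand cereal are substitutes.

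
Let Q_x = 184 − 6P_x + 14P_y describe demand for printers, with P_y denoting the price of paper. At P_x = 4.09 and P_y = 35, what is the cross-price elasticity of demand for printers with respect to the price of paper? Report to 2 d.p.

At P_x = 4.09 and P_y = 35: Q_x = 649.46.
∂Q_x/∂P_y = 14.
ε = (∂Q_x/∂P_y)(P_y/Q_x) = 14 × (35/649.46) ≈ 0.75.
Since ε > 0, printers and paper are substitutes.

0.75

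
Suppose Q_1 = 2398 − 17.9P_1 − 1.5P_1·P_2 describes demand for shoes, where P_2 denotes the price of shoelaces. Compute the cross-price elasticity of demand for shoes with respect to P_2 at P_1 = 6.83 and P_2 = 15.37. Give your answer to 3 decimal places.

At P_1 = 6.83 and P_2 = 15.37: Q_1 = 2118.277.
∂Q_1/∂P_2 = -1.5P_1 = -1.5(6.83) = -10.2450.
ε = (∂Q_1/∂P_2)(P_2/Q_1) = -10.2450 × (15.37/2118.277) ≈ -0.074.
ε < 0: complements.

-0.074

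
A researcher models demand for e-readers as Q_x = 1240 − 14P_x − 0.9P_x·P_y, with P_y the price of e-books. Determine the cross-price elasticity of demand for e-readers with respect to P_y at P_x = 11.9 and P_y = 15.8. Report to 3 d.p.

-0.187

At P_x = 11.9 and P_y = 15.8: Q_x = 904.182.
∂Q_x/∂P_y = -0.9P_x = -0.9(11.9) = -10.7100.
ε = (∂Q_x/∂P_y)(P_y/Q_x) = -10.7100 × (15.8/904.182) ≈ -0.187.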